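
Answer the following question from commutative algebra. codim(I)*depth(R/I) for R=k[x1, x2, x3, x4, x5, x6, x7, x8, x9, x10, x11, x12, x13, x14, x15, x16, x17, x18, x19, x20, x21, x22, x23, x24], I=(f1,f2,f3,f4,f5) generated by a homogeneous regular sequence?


codim=5, depth=dim(R/I)=24-5=19
Product=5*19=95


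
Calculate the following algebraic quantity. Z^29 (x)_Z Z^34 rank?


rank(M(x)N) = rank(M)*rank(N)
29*34 = 986


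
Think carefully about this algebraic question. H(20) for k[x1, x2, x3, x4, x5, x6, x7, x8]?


C(d+n-1,n-1)=C(27,7)=888030


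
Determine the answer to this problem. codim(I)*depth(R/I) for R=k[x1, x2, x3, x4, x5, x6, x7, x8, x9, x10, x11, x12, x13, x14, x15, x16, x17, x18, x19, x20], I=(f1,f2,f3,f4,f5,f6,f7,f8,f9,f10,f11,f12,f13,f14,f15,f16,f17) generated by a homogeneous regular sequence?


codim=17, depth=dim(R/I)=20-17=3
Product=17*3=51


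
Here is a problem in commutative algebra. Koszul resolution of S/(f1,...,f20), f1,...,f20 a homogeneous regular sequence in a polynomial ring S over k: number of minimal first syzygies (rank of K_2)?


Regular sequence => Koszul complex is the minimal free resolution.
Syz_1 minimally generated by Koszul relations f_i*e_j - f_j*e_i (i<j): mu(Syz_1) = beta_2 = C(m,2) = m(m-1)/2
m=20
20*19/2 = 190


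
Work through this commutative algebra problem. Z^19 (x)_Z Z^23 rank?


rank(M(x)N) = rank(M)*rank(N)
19*23 = 437


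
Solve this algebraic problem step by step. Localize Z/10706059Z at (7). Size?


7-primary part: 10706059=7^7*13
Size=7^7=823543


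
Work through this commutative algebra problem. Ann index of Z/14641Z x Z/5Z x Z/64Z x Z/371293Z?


Exponent = lcm of the cyclic orders; pairwise coprime => product.
11^4*5^1*2^6*13^5=14641*5*64*371293=1739552260160


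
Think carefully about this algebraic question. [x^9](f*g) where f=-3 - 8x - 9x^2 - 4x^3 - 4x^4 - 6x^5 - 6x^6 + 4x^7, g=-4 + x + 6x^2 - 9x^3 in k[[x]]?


[x^9] = sum a_i*b_j, i+j=9
  -6*-9=54
  4*6=24
Sum=78


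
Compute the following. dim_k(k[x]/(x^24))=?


Basis: 1,x,...,x^23
dim=24


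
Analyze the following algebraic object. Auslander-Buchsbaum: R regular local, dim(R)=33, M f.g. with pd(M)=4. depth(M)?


pd+depth=depth(R)=33
depth=33-4=29


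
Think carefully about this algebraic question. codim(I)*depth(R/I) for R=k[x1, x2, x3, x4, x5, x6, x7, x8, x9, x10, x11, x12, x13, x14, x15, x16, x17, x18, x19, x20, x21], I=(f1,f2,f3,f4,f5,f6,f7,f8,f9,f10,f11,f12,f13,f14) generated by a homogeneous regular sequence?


codim=14, depth=dim(R/I)=21-14=7
Product=14*7=98


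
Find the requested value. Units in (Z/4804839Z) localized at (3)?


Local ring = Z/2187Z.
phi(2187) = 3^6*(3-1) = 1458


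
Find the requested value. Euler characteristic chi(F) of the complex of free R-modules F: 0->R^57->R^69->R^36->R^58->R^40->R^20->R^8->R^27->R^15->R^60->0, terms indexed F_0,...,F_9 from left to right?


chi = sum (-1)^i * rank:
(-1)^0*57=57
(-1)^1*69=-69
(-1)^2*36=36
(-1)^3*58=-58
(-1)^4*40=40
(-1)^5*20=-20
(-1)^6*8=8
(-1)^7*27=-27
(-1)^8*15=15
(-1)^9*60=-60
chi=-78


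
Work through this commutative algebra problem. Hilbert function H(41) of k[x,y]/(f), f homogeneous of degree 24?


H(t)=d for t>=d-1.
d=24, t=41
H(41)=24


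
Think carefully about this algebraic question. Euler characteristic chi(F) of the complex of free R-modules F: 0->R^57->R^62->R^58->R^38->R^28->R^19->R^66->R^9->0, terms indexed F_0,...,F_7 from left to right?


chi = sum (-1)^i * rank:
(-1)^0*57=57
(-1)^1*62=-62
(-1)^2*58=58
(-1)^3*38=-38
(-1)^4*28=28
(-1)^5*19=-19
(-1)^6*66=66
(-1)^7*9=-9
chi=81


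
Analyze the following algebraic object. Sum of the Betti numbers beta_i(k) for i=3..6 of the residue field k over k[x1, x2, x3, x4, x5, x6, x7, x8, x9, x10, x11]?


Koszul resolution: beta_i(k)=C(n,i), n=11
C(11,3)=165, C(11,4)=330, C(11,5)=462, C(11,6)=462
Sum=1419


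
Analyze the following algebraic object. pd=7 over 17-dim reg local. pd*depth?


pd+depth=17
depth=17-7=10
pd*depth=7*10=70


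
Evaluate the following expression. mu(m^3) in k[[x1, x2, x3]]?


C(n+d-1,d)=C(5,3)=10


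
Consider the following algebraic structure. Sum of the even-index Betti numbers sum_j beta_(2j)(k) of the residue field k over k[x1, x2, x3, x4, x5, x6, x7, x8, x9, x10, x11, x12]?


Koszul resolution: beta_i(k)=C(n,i), n=12
sum_even C(12,i) = 2^(n-1) = 2^11 = 2048


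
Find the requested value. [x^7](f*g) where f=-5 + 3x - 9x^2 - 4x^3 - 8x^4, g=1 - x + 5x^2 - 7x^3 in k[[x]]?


[x^7] = sum a_i*b_j, i+j=7
  -8*-7=56
Sum=56


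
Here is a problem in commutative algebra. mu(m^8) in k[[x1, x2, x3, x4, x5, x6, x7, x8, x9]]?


C(n+d-1,d)=C(16,8)=12870


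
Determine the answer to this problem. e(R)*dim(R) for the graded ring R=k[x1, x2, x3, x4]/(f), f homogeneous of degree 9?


e(R)=deg(f)=9, dim(R)=4-1=3
e*dim=9*3=27


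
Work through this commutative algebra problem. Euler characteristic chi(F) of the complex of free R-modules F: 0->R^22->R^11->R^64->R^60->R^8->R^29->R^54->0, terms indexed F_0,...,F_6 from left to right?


chi = sum (-1)^i * rank:
(-1)^0*22=22
(-1)^1*11=-11
(-1)^2*64=64
(-1)^3*60=-60
(-1)^4*8=8
(-1)^5*29=-29
(-1)^6*54=54
chi=48


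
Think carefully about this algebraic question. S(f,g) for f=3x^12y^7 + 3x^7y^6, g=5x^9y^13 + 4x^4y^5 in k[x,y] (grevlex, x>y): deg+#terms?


LT(f)=3x^12y^7, LT(g)=5x^9y^13
lcm(LM)=x^12y^13
S(f,g) (scaled by 15 to clear denominators) = 5y^6*f - 3x^3*g = 15x^7y^12 - 12x^7y^5
2 terms, deg 19.
19+2=21


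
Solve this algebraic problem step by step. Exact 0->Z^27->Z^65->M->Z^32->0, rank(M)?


Alt sum=0:
(-1)^0*27 + (-1)^1*65 + (-1)^2*? + (-1)^3*32=0
rank(M)=70


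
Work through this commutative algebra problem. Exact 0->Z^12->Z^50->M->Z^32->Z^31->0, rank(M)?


Alt sum=0:
(-1)^0*12 + (-1)^1*50 + (-1)^2*? + (-1)^3*32 + (-1)^4*31=0
rank(M)=39


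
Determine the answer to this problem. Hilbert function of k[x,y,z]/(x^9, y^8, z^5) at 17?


Need i<9, j<8, k<5 with i+j+k=17.
For each i, j ranges over max(0,17-i-4)..min(7,17-i):
  i=0: j in [13,7] -> 0
  i=1: j in [12,7] -> 0
  i=2: j in [11,7] -> 0
  i=3: j in [10,7] -> 0
  i=4: j in [9,7] -> 0
  i=5: j in [8,7] -> 0
  i=6: j in [7,7] -> 1
  i=7: j in [6,7] -> 2
  i=8: j in [5,7] -> 3
H(17) = 0+0+0+0+0+0+1+2+3 = 6


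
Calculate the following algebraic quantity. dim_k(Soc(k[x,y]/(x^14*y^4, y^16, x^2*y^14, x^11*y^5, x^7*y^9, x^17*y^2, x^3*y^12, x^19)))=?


Socle = ann(m) = span of standard monomials u with x*u, y*u in I (staircase corners).
Minimal generators: x^19, x^17*y^2, x^14*y^4, x^11*y^5, x^7*y^9, x^3*y^12, x^2*y^14, y^16
Corners: xy^15, x^2y^13, x^6y^11, x^10y^8, x^13y^4, x^16y^3, x^18y
Socle dim=7


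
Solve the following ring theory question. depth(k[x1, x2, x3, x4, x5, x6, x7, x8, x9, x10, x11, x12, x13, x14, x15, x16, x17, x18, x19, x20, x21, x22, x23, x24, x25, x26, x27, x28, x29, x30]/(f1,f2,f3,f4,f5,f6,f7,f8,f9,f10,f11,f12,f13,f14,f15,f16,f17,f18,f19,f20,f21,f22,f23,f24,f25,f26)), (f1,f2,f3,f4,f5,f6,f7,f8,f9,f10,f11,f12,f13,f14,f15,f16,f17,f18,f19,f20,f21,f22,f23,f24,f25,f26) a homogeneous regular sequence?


depth(R)=30
depth(R/I)=30-26=4


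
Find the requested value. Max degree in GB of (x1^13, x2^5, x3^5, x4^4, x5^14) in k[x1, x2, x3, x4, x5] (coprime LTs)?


Pure powers, coprime LTs => already GB.
Degrees: 13, 5, 5, 4, 14
Max=14


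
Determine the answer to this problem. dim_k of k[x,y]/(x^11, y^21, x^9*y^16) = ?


k[x,y]/I, I = (x^11, y^21, x^9*y^16)
Rect: 11x21=231. Corner: (11-9)x(21-16)=10.
dim = 231-10 = 221


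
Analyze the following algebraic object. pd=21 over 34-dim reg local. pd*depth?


pd+depth=34
depth=34-21=13
pd*depth=21*13=273


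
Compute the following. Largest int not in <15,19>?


gcd(15,19)=1 => F=ab-a-b=15*19-15-19=285-34=251


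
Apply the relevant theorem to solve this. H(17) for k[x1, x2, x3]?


C(d+n-1,n-1)=C(19,2)=171


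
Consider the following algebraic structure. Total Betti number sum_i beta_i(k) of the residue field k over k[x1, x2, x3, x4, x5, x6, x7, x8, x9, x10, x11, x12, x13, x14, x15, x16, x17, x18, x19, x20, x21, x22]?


Koszul resolution: beta_i(k)=C(n,i), n=22
sum_i C(22,i) = 2^22 = 4194304


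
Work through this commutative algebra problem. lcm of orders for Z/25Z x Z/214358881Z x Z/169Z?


Exponent = lcm of the cyclic orders; pairwise coprime => product.
5^2*11^8*13^2=25*214358881*169=905666272225


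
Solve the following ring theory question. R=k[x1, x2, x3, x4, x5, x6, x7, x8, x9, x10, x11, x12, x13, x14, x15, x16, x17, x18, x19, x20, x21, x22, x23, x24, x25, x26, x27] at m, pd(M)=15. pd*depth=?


pd+depth=27
depth=27-15=12
pd*depth=15*12=180


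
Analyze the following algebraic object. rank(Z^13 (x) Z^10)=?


rank(M(x)N) = rank(M)*rank(N)
13*10 = 130


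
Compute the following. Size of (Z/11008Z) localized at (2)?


2-primary part: 11008=2^8*43
Size=2^8=256


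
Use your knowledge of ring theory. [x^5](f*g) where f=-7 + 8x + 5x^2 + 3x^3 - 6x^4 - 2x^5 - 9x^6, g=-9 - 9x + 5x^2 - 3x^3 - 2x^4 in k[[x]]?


[x^5] = sum a_i*b_j, i+j=5
  8*-2=-16
  5*-3=-15
  3*5=15
  -6*-9=54
  -2*-9=18
Sum=56


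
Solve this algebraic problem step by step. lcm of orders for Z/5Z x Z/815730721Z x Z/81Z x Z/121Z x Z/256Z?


Exponent = lcm of the cyclic orders; pairwise coprime => product.
5^1*13^8*3^4*11^2*2^8=5*815730721*81*121*256=10233570299546880


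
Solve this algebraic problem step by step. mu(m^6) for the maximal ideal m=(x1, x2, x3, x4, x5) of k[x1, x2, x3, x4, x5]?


Graded Nakayama: mu(m^d) = dim_k (m^d/m^(d+1)) = #degree-6 monomials in 5 vars
C(n+d-1,d)=C(10,6)=210


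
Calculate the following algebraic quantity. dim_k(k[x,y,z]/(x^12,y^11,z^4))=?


Basis: x^iy^jz^k, i<12,j<11,k<4
12*11*4=528


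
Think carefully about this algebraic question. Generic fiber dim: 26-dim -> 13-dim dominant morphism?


dim(fiber)=dim(X)-dim(Y)=26-13=13


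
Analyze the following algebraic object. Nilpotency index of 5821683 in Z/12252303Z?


5821683^k mod 12252303:
k=1: 5821683
k=2: 3206070
k=3: 5908518
k=4: 11279898
k=5: 8168202
k=6: 0
First zero at k = 6


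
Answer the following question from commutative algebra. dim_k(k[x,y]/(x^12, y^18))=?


Basis: x^i*y^j, i<12, j<18
12*18=216


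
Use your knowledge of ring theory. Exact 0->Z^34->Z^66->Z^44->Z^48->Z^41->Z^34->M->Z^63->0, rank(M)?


Alt sum=0:
(-1)^0*34 + (-1)^1*66 + (-1)^2*44 + (-1)^3*48 + (-1)^4*41 + (-1)^5*34 + (-1)^6*? + (-1)^7*63=0
rank(M)=92


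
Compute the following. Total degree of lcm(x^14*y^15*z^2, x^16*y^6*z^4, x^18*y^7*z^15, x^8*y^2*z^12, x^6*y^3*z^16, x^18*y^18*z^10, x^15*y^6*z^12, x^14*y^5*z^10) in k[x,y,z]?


lcm = componentwise max:
x: max(14,16,18,8,6,18,15,14)=18
y: max(15,6,7,2,3,18,6,5)=18
z: max(2,4,15,12,16,10,12,10)=16
Total=18+18+16=52


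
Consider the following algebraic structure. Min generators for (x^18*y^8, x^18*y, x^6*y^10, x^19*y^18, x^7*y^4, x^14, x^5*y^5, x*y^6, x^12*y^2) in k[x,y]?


Remove redundant (divisible by others).
x^19*y^18 redundant.
x^18*y^8 redundant.
x^18*y redundant.
x^6*y^10 redundant.
Min: x^14, x^12*y^2, x^7*y^4, x^5*y^5, x*y^6
Count=5


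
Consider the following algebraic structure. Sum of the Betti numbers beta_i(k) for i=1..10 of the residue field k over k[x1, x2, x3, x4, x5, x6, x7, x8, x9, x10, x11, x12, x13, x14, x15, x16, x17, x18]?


Koszul resolution: beta_i(k)=C(n,i), n=18
C(18,1)=18, C(18,2)=153, C(18,3)=816, C(18,4)=3060, C(18,5)=8568, C(18,6)=18564, C(18,7)=31824, C(18,8)=43758, C(18,9)=48620, C(18,10)=43758
Sum=199139


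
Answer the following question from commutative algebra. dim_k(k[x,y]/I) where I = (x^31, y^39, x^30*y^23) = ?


k[x,y]/I, I = (x^31, y^39, x^30*y^23)
Rect: 31x39=1209. Corner: (31-30)x(39-23)=16.
dim = 1209-16 = 1193


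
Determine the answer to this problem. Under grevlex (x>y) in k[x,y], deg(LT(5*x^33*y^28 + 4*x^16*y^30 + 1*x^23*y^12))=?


LT: 5*x^33*y^28
deg_x=33, deg_y=28
Total=33+28=61


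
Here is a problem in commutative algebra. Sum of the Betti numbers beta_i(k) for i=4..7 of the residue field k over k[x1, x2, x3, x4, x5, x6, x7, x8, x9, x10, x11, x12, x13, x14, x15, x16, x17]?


Koszul resolution: beta_i(k)=C(n,i), n=17
C(17,4)=2380, C(17,5)=6188, C(17,6)=12376, C(17,7)=19448
Sum=40392


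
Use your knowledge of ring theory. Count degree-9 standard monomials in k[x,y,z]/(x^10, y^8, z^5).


Need i<10, j<8, k<5 with i+j+k=9.
For each i, j ranges over max(0,9-i-4)..min(7,9-i):
  i=0: j in [5,7] -> 3
  i=1: j in [4,7] -> 4
  i=2: j in [3,7] -> 5
  i=3: j in [2,6] -> 5
  i=4: j in [1,5] -> 5
  i=5: j in [0,4] -> 5
  i=6: j in [0,3] -> 4
  i=7: j in [0,2] -> 3
  i=8: j in [0,1] -> 2
  i=9: j in [0,0] -> 1
H(9) = 3+4+5+5+5+5+4+3+2+1 = 37


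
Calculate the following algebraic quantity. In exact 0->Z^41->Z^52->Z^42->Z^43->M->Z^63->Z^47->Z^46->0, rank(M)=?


Alt sum=0:
(-1)^0*41 + (-1)^1*52 + (-1)^2*42 + (-1)^3*43 + (-1)^4*? + (-1)^5*63 + (-1)^6*47 + (-1)^7*46=0
rank(M)=74


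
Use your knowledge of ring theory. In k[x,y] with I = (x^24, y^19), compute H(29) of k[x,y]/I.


k[x,y], I = (x^24, y^19), d = 29
Need i < 24 and d-i < 19.
Range: 11 <= i <= 23.
H(29) = 13


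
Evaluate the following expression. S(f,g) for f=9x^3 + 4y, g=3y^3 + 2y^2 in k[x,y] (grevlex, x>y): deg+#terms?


LT(f)=9x^3, LT(g)=3y^3
lcm(LM)=x^3y^3
S(f,g) (scaled by 27 to clear denominators) = 3y^3*f - 9x^3*g = -18x^3y^2 + 12y^4
2 terms, deg 5.
5+2=7


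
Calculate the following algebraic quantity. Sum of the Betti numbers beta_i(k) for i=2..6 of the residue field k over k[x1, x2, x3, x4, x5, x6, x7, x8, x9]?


Koszul resolution: beta_i(k)=C(n,i), n=9
C(9,2)=36, C(9,3)=84, C(9,4)=126, C(9,5)=126, C(9,6)=84
Sum=456


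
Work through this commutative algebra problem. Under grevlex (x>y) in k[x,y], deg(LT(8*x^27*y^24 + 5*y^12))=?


LT: 8*x^27*y^24
deg_x=27, deg_y=24
Total=27+24=51


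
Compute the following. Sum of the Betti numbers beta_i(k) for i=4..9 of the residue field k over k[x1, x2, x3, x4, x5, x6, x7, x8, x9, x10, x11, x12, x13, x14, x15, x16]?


Koszul resolution: beta_i(k)=C(n,i), n=16
C(16,4)=1820, C(16,5)=4368, C(16,6)=8008, C(16,7)=11440, C(16,8)=12870, C(16,9)=11440
Sum=49946


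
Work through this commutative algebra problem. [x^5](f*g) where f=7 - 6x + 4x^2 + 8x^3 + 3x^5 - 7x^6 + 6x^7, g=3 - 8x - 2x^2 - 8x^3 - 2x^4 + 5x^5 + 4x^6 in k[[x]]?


[x^5] = sum a_i*b_j, i+j=5
  7*5=35
  -6*-2=12
  4*-8=-32
  8*-2=-16
  3*3=9
Sum=8


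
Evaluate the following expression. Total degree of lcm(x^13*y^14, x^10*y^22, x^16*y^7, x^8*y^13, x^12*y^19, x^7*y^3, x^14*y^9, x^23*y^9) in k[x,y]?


lcm = componentwise max:
x: max(13,10,16,8,12,7,14,23)=23
y: max(14,22,7,13,19,3,9,9)=22
Total=23+22=45


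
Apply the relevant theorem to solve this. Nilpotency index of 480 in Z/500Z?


480^k mod 500:
k=1: 480
k=2: 400
k=3: 0
First zero at k = 3


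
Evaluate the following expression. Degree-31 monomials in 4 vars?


C(d+n-1,n-1)=C(34,3)=5984


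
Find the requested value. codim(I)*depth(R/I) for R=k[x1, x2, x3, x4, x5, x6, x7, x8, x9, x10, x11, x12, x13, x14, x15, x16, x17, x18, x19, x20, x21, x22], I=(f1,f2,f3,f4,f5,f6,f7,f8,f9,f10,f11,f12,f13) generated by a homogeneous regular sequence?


codim=13, depth=dim(R/I)=22-13=9
Product=13*9=117


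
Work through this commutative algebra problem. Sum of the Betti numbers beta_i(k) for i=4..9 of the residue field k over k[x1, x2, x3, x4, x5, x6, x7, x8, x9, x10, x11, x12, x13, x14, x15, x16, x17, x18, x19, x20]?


Koszul resolution: beta_i(k)=C(n,i), n=20
C(20,4)=4845, C(20,5)=15504, C(20,6)=38760, C(20,7)=77520, C(20,8)=125970, C(20,9)=167960
Sum=430559


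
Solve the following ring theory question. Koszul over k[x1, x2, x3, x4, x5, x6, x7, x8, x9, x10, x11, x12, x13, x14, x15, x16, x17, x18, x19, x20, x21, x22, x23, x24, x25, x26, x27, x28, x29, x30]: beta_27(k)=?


C(n,i)=C(30,27)=4060


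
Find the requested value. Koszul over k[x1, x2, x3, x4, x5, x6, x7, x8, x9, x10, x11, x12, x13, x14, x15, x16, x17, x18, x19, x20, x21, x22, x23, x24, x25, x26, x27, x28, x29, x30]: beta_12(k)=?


C(n,i)=C(30,12)=86493225


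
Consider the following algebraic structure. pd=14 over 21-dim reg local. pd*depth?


pd+depth=21
depth=21-14=7
pd*depth=14*7=98


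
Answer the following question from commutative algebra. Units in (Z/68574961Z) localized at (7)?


Local ring = Z/2401Z.
phi(2401) = 7^3*(7-1) = 2058


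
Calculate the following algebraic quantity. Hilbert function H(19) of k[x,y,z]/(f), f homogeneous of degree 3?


C(21,2)-C(18,2)=210-153=57


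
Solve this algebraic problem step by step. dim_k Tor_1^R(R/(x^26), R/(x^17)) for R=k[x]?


Tor_1(R/I,R/J)=(I cap J)/IJ=(x^26)/(x^43)
dim=43-26=min(26,17)=17


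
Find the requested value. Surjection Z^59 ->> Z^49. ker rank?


rank(ker) = 59-49 = 10


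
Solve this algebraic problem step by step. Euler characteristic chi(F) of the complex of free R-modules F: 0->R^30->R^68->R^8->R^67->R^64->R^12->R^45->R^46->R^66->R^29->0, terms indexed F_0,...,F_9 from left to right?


chi = sum (-1)^i * rank:
(-1)^0*30=30
(-1)^1*68=-68
(-1)^2*8=8
(-1)^3*67=-67
(-1)^4*64=64
(-1)^5*12=-12
(-1)^6*45=45
(-1)^7*46=-46
(-1)^8*66=66
(-1)^9*29=-29
chi=-9


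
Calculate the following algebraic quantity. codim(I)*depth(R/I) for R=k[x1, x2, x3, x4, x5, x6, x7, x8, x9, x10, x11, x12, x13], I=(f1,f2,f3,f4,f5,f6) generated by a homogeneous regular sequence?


codim=6, depth=dim(R/I)=13-6=7
Product=6*7=42


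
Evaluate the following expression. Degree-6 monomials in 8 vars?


C(d+n-1,n-1)=C(13,7)=1716


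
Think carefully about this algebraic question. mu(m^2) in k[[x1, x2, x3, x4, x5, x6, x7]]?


C(n+d-1,d)=C(8,2)=28


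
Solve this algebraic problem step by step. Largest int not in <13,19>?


gcd(13,19)=1 => F=ab-a-b=13*19-13-19=247-32=215


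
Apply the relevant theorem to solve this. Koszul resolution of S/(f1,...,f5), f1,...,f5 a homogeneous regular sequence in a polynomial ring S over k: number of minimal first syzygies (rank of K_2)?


Regular sequence => Koszul complex is the minimal free resolution.
Syz_1 minimally generated by Koszul relations f_i*e_j - f_j*e_i (i<j): mu(Syz_1) = beta_2 = C(m,2) = m(m-1)/2
m=5
5*4/2 = 10


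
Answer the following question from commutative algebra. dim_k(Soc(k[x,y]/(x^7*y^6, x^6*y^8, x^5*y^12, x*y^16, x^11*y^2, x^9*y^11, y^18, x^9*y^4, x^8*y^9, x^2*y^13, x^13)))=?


Socle = ann(m) = span of standard monomials u with x*u, y*u in I (staircase corners).
Redundant generators: x^9*y^11, x^8*y^9
Minimal generators: x^13, x^11*y^2, x^9*y^4, x^7*y^6, x^6*y^8, x^5*y^12, x^2*y^13, x*y^16, y^18
Corners: y^17, xy^15, x^4y^12, x^5y^11, x^6y^7, x^8y^5, x^10y^3, x^12y
Socle dim=8


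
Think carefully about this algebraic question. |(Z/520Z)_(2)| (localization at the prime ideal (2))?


2-primary part: 520=2^3*65
Size=2^3=8


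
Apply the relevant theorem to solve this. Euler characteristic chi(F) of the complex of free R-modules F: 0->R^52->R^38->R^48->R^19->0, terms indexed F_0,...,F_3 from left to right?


chi = sum (-1)^i * rank:
(-1)^0*52=52
(-1)^1*38=-38
(-1)^2*48=48
(-1)^3*19=-19
chi=43


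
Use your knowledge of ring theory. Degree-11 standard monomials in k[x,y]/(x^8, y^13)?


k[x,y], I = (x^8, y^13), d = 11
Need i < 8 and d-i < 13.
Range: 0 <= i <= 7.
H(11) = 8


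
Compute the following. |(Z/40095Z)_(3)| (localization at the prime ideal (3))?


3-primary part: 40095=3^6*55
Size=3^6=729


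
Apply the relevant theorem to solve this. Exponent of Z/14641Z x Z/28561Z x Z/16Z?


Exponent = lcm of the cyclic orders; pairwise coprime => product.
11^4*13^4*2^4=14641*28561*16=6690585616


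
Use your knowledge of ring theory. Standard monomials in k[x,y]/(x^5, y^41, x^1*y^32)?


k[x,y]/I, I = (x^5, y^41, x^1*y^32)
Rect: 5x41=205. Corner: (5-1)x(41-32)=36.
dim = 205-36 = 169


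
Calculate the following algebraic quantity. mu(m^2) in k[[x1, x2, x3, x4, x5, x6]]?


C(n+d-1,d)=C(7,2)=21


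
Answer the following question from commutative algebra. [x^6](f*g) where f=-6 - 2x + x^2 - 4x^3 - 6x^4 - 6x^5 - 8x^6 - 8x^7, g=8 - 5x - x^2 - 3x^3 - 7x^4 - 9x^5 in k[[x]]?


[x^6] = sum a_i*b_j, i+j=6
  -2*-9=18
  1*-7=-7
  -4*-3=12
  -6*-1=6
  -6*-5=30
  -8*8=-64
Sum=-5


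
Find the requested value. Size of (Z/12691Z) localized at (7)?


7-primary part: 12691=7^3*37
Size=7^3=343


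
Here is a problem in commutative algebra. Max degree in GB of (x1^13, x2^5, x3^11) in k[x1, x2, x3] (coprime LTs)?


Pure powers, coprime LTs => already GB.
Degrees: 13, 5, 11
Max=13


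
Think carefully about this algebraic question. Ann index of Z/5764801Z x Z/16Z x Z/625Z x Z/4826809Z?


Exponent = lcm of the cyclic orders; pairwise coprime => product.
7^8*2^4*5^4*13^6=5764801*16*625*4826809=278255933500090000


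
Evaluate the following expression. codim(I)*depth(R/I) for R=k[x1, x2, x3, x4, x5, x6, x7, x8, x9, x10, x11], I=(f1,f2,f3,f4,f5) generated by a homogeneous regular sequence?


codim=5, depth=dim(R/I)=11-5=6
Product=5*6=30


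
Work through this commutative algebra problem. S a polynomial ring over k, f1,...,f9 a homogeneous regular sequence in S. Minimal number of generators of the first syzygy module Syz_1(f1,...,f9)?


Regular sequence => Koszul complex is the minimal free resolution.
Syz_1 minimally generated by Koszul relations f_i*e_j - f_j*e_i (i<j): mu(Syz_1) = beta_2 = C(m,2) = m(m-1)/2
m=9
9*8/2 = 36


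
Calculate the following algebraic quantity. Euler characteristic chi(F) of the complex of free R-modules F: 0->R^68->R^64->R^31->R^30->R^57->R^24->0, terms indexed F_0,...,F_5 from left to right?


chi = sum (-1)^i * rank:
(-1)^0*68=68
(-1)^1*64=-64
(-1)^2*31=31
(-1)^3*30=-30
(-1)^4*57=57
(-1)^5*24=-24
chi=38


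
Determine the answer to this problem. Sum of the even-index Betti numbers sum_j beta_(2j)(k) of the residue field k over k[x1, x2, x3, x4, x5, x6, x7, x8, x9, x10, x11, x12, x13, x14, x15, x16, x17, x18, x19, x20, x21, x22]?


Koszul resolution: beta_i(k)=C(n,i), n=22
sum_even C(22,i) = 2^(n-1) = 2^21 = 2097152


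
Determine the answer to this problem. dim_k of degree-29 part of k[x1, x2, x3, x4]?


C(d+n-1,n-1)=C(32,3)=4960


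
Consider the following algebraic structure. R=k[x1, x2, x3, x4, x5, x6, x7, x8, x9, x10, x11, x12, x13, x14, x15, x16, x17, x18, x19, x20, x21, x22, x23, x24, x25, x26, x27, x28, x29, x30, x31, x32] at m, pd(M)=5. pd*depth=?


pd+depth=32
depth=32-5=27
pd*depth=5*27=135


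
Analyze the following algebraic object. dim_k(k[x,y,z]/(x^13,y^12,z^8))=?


Basis: x^iy^jz^k, i<13,j<12,k<8
13*12*8=1248


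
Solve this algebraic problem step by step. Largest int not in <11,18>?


gcd(11,18)=1 => F=ab-a-b=11*18-11-18=198-29=169


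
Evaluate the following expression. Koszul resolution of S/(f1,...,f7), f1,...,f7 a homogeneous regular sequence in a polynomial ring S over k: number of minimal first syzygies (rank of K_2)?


Regular sequence => Koszul complex is the minimal free resolution.
Syz_1 minimally generated by Koszul relations f_i*e_j - f_j*e_i (i<j): mu(Syz_1) = beta_2 = C(m,2) = m(m-1)/2
m=7
7*6/2 = 21


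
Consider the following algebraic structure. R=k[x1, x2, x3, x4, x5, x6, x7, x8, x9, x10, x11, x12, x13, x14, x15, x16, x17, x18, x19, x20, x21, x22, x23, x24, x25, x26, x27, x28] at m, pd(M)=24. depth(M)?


pd+depth=depth(R)=28
depth=28-24=4


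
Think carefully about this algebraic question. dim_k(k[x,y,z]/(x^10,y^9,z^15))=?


Basis: x^iy^jz^k, i<10,j<9,k<15
10*9*15=1350


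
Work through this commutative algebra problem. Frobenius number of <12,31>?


gcd(12,31)=1 => F=ab-a-b=12*31-12-31=372-43=329


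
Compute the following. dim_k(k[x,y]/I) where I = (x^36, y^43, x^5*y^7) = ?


k[x,y]/I, I = (x^36, y^43, x^5*y^7)
Rect: 36x43=1548. Corner: (36-5)x(43-7)=1116.
dim = 1548-1116 = 432


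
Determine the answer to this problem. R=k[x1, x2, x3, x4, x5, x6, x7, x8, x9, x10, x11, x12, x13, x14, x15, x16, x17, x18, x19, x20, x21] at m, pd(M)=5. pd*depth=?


pd+depth=21
depth=21-5=16
pd*depth=5*16=80


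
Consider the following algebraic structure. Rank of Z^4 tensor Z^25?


rank(M(x)N) = rank(M)*rank(N)
4*25 = 100


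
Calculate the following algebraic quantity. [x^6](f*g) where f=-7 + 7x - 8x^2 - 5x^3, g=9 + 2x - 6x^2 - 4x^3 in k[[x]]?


[x^6] = sum a_i*b_j, i+j=6
  -5*-4=20
Sum=20


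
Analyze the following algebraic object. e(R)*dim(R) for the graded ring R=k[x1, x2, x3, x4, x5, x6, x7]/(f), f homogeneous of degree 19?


e(R)=deg(f)=19, dim(R)=7-1=6
e*dim=19*6=114


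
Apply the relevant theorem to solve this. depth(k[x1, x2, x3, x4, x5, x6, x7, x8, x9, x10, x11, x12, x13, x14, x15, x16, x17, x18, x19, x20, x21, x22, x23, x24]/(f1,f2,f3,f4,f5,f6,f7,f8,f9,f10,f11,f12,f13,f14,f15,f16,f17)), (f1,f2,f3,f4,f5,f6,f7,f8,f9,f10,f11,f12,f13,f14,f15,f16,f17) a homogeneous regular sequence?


depth(R)=24
depth(R/I)=24-17=7


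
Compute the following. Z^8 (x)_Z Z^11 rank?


rank(M(x)N) = rank(M)*rank(N)
8*11 = 88


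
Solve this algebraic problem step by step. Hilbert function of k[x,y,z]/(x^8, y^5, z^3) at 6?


Need i<8, j<5, k<3 with i+j+k=6.
For each i, j ranges over max(0,6-i-2)..min(4,6-i):
  i=0: j in [4,4] -> 1
  i=1: j in [3,4] -> 2
  i=2: j in [2,4] -> 3
  i=3: j in [1,3] -> 3
  i=4: j in [0,2] -> 3
  i=5: j in [0,1] -> 2
  i=6: j in [0,0] -> 1
H(6) = 1+2+3+3+3+2+1 = 15


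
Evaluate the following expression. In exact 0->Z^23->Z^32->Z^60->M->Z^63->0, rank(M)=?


Alt sum=0:
(-1)^0*23 + (-1)^1*32 + (-1)^2*60 + (-1)^3*? + (-1)^4*63=0
rank(M)=114


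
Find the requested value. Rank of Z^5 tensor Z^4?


rank(M(x)N) = rank(M)*rank(N)
5*4 = 20


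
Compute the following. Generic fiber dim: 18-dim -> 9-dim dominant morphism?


dim(fiber)=dim(X)-dim(Y)=18-9=9


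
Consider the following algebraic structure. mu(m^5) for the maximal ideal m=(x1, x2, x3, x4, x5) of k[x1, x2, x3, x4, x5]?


Graded Nakayama: mu(m^d) = dim_k (m^d/m^(d+1)) = #degree-5 monomials in 5 vars
C(n+d-1,d)=C(9,5)=126


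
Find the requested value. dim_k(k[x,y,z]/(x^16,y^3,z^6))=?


Basis: x^iy^jz^k, i<16,j<3,k<6
16*3*6=288


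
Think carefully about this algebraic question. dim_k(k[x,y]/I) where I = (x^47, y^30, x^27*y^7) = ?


k[x,y]/I, I = (x^47, y^30, x^27*y^7)
Rect: 47x30=1410. Corner: (47-27)x(30-7)=460.
dim = 1410-460 = 950


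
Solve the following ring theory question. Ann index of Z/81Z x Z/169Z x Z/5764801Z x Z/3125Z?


Exponent = lcm of the cyclic orders; pairwise coprime => product.
3^4*13^2*7^8*5^5=81*169*5764801*3125=246607377778125


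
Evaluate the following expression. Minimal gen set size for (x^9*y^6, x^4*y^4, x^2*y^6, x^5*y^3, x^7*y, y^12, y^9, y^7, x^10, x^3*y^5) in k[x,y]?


Remove redundant (divisible by others).
y^9 redundant.
y^12 redundant.
x^9*y^6 redundant.
Min: x^10, x^7*y, x^5*y^3, x^4*y^4, x^3*y^5, x^2*y^6, y^7
Count=7


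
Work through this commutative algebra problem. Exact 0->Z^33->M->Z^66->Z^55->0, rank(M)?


Alt sum=0:
(-1)^0*33 + (-1)^1*? + (-1)^2*66 + (-1)^3*55=0
rank(M)=44


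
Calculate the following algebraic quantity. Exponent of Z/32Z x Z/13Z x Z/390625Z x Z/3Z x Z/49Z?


Exponent = lcm of the cyclic orders; pairwise coprime => product.
2^5*13^1*5^8*3^1*7^2=32*13*390625*3*49=23887500000


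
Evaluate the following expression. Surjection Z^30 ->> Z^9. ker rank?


rank(ker) = 30-9 = 21


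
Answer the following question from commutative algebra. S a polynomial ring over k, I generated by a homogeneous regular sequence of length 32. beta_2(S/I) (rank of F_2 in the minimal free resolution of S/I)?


Regular sequence => Koszul complex is the minimal free resolution.
Syz_1 minimally generated by Koszul relations f_i*e_j - f_j*e_i (i<j): mu(Syz_1) = beta_2 = C(m,2) = m(m-1)/2
m=32
32*31/2 = 496


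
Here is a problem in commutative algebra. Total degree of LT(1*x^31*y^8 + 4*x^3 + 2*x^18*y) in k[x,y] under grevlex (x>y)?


LT: 1*x^31*y^8
deg_x=31, deg_y=8
Total=31+8=39


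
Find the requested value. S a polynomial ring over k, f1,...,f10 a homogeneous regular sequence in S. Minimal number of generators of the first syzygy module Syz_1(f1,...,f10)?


Regular sequence => Koszul complex is the minimal free resolution.
Syz_1 minimally generated by Koszul relations f_i*e_j - f_j*e_i (i<j): mu(Syz_1) = beta_2 = C(m,2) = m(m-1)/2
m=10
10*9/2 = 45


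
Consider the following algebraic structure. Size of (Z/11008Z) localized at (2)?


2-primary part: 11008=2^8*43
Size=2^8=256


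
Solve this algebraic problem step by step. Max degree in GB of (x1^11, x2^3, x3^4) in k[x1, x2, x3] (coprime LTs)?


Pure powers, coprime LTs => already GB.
Degrees: 11, 3, 4
Max=11


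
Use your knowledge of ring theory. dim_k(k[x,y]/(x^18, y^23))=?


Basis: x^i*y^j, i<18, j<23
18*23=414


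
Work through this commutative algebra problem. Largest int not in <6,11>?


gcd(6,11)=1 => F=ab-a-b=6*11-6-11=66-17=49


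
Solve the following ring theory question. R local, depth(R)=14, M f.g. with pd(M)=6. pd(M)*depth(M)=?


pd+depth=14
depth=14-6=8
pd*depth=6*8=48


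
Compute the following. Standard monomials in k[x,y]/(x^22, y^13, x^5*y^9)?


k[x,y]/I, I = (x^22, y^13, x^5*y^9)
Rect: 22x13=286. Corner: (22-5)x(13-9)=68.
dim = 286-68 = 218


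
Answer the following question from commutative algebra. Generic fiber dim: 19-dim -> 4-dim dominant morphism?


dim(fiber)=dim(X)-dim(Y)=19-4=15


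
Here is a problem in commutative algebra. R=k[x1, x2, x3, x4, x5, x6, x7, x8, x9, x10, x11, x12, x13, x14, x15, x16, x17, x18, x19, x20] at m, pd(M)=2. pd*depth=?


pd+depth=20
depth=20-2=18
pd*depth=2*18=36


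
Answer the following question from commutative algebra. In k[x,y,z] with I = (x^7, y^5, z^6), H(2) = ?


Need i<7, j<5, k<6 with i+j+k=2.
For each i, j ranges over max(0,2-i-5)..min(4,2-i):
  i=0: j in [0,2] -> 3
  i=1: j in [0,1] -> 2
  i=2: j in [0,0] -> 1
H(2) = 3+2+1 = 6


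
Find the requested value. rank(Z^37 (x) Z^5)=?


rank(M(x)N) = rank(M)*rank(N)
37*5 = 185


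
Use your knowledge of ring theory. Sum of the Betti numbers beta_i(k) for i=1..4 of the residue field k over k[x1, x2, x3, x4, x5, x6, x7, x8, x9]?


Koszul resolution: beta_i(k)=C(n,i), n=9
C(9,1)=9, C(9,2)=36, C(9,3)=84, C(9,4)=126
Sum=255


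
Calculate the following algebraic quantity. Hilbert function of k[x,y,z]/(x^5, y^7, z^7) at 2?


Need i<5, j<7, k<7 with i+j+k=2.
For each i, j ranges over max(0,2-i-6)..min(6,2-i):
  i=0: j in [0,2] -> 3
  i=1: j in [0,1] -> 2
  i=2: j in [0,0] -> 1
H(2) = 3+2+1 = 6


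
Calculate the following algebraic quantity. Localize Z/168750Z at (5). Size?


5-primary part: 168750=5^5*54
Size=5^5=3125


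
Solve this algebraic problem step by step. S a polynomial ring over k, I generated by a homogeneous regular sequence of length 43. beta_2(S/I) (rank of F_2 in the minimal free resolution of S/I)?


Regular sequence => Koszul complex is the minimal free resolution.
Syz_1 minimally generated by Koszul relations f_i*e_j - f_j*e_i (i<j): mu(Syz_1) = beta_2 = C(m,2) = m(m-1)/2
m=43
43*42/2 = 903


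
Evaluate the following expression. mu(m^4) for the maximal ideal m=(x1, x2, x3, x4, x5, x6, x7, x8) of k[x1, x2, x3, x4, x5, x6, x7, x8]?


Graded Nakayama: mu(m^d) = dim_k (m^d/m^(d+1)) = #degree-4 monomials in 8 vars
C(n+d-1,d)=C(11,4)=330


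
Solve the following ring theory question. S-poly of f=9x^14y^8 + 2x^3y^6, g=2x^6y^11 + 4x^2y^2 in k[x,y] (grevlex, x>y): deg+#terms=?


LT(f)=9x^14y^8, LT(g)=2x^6y^11
lcm(LM)=x^14y^11
S(f,g) (scaled by 18 to clear denominators) = 2y^3*f - 9x^8*g = -36x^10y^2 + 4x^3y^9
2 terms, deg 12.
12+2=14


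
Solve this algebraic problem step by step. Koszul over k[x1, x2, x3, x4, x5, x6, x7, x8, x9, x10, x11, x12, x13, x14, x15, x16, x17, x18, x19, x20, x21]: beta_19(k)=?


C(n,i)=C(21,19)=210


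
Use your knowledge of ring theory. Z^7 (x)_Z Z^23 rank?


rank(M(x)N) = rank(M)*rank(N)
7*23 = 161


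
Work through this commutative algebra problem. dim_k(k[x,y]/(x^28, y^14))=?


Basis: x^i*y^j, i<28, j<14
28*14=392


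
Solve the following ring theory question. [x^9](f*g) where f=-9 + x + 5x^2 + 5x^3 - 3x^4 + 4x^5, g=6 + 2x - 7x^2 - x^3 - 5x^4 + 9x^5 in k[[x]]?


[x^9] = sum a_i*b_j, i+j=9
  -3*9=-27
  4*-5=-20
Sum=-47


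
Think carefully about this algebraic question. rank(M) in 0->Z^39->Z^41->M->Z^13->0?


Alt sum=0:
(-1)^0*39 + (-1)^1*41 + (-1)^2*? + (-1)^3*13=0
rank(M)=15


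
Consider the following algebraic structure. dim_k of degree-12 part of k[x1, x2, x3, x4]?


C(d+n-1,n-1)=C(15,3)=455


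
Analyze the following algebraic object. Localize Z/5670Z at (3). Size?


3-primary part: 5670=3^4*70
Size=3^4=81


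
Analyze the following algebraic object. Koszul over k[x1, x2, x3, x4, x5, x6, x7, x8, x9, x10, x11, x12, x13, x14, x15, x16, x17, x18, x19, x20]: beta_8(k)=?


C(n,i)=C(20,8)=125970


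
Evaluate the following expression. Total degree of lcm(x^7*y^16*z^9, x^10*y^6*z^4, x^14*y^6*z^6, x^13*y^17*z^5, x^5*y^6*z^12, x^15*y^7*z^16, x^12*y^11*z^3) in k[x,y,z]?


lcm = componentwise max:
x: max(7,10,14,13,5,15,12)=15
y: max(16,6,6,17,6,7,11)=17
z: max(9,4,6,5,12,16,3)=16
Total=15+17+16=48


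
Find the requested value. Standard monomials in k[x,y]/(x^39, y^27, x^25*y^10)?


k[x,y]/I, I = (x^39, y^27, x^25*y^10)
Rect: 39x27=1053. Corner: (39-25)x(27-10)=238.
dim = 1053-238 = 815


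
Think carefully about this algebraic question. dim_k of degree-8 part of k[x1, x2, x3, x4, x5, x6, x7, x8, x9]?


C(d+n-1,n-1)=C(16,8)=12870


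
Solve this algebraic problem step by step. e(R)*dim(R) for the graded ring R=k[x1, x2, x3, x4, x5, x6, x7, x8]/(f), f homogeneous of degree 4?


e(R)=deg(f)=4, dim(R)=8-1=7
e*dim=4*7=28


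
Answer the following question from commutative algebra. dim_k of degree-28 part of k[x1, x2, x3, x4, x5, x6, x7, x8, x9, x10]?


C(d+n-1,n-1)=C(37,9)=124403620


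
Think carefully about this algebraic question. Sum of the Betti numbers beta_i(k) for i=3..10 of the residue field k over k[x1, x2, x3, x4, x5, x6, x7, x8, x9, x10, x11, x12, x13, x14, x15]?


Koszul resolution: beta_i(k)=C(n,i), n=15
C(15,3)=455, C(15,4)=1365, C(15,5)=3003, C(15,6)=5005, C(15,7)=6435, C(15,8)=6435, C(15,9)=5005, C(15,10)=3003
Sum=30706


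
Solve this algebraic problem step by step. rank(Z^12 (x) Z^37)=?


rank(M(x)N) = rank(M)*rank(N)
12*37 = 444


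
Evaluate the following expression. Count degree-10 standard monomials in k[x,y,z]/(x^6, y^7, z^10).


Need i<6, j<7, k<10 with i+j+k=10.
For each i, j ranges over max(0,10-i-9)..min(6,10-i):
  i=0: j in [1,6] -> 6
  i=1: j in [0,6] -> 7
  i=2: j in [0,6] -> 7
  i=3: j in [0,6] -> 7
  i=4: j in [0,6] -> 7
  i=5: j in [0,5] -> 6
H(10) = 6+7+7+7+7+6 = 40


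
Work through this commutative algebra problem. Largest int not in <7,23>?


gcd(7,23)=1 => F=ab-a-b=7*23-7-23=161-30=131


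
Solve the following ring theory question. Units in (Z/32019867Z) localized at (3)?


Local ring = Z/2187Z.
phi(2187) = 3^6*(3-1) = 1458


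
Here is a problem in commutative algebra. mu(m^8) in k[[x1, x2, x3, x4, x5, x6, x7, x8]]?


C(n+d-1,d)=C(15,8)=6435


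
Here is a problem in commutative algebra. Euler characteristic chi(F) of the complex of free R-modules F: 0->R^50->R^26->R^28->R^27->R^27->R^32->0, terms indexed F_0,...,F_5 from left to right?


chi = sum (-1)^i * rank:
(-1)^0*50=50
(-1)^1*26=-26
(-1)^2*28=28
(-1)^3*27=-27
(-1)^4*27=27
(-1)^5*32=-32
chi=20


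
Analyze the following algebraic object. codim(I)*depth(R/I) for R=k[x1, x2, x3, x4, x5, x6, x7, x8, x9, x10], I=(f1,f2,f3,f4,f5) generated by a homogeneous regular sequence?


codim=5, depth=dim(R/I)=10-5=5
Product=5*5=25


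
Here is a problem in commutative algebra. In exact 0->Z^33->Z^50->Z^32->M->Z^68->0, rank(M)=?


Alt sum=0:
(-1)^0*33 + (-1)^1*50 + (-1)^2*32 + (-1)^3*? + (-1)^4*68=0
rank(M)=83


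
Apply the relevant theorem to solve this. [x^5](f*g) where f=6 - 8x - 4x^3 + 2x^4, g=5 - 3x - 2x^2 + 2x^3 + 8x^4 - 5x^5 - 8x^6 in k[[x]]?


[x^5] = sum a_i*b_j, i+j=5
  6*-5=-30
  -8*8=-64
  -4*-2=8
  2*-3=-6
Sum=-92


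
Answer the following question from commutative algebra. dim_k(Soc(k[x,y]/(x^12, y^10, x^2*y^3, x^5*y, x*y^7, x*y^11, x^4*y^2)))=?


Socle = ann(m) = span of standard monomials u with x*u, y*u in I (staircase corners).
Redundant generators: x*y^11
Minimal generators: x^12, x^5*y, x^4*y^2, x^2*y^3, x*y^7, y^10
Corners: y^9, xy^6, x^3y^2, x^4y, x^11
Socle dim=5


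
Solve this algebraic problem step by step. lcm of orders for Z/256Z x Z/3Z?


Exponent = lcm of the cyclic orders; pairwise coprime => product.
2^8*3^1=256*3=768


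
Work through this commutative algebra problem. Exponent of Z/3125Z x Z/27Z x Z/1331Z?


Exponent = lcm of the cyclic orders; pairwise coprime => product.
5^5*3^3*11^3=3125*27*1331=112303125


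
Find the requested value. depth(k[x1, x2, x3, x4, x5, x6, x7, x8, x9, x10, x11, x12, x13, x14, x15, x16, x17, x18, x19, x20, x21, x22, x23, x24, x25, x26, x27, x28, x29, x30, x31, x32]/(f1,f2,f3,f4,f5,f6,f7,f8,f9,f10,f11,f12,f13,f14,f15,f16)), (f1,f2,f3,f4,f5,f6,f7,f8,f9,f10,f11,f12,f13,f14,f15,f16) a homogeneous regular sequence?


depth(R)=32
depth(R/I)=32-16=16


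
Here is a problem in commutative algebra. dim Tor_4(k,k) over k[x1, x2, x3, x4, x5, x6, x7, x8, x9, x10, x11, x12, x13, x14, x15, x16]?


Koszul: C(n,i)=C(16,4)=1820


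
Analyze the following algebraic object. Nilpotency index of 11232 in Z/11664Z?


11232^k mod 11664:
k=1: 11232
k=2: 0
First zero at k = 2


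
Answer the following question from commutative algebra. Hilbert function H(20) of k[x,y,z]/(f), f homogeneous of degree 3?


C(22,2)-C(19,2)=231-171=60


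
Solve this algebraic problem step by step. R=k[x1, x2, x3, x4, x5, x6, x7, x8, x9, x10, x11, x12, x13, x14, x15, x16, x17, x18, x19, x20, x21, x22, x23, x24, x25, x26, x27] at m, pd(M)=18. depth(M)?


pd+depth=depth(R)=27
depth=27-18=9


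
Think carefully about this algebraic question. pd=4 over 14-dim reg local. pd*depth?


pd+depth=14
depth=14-4=10
pd*depth=4*10=40


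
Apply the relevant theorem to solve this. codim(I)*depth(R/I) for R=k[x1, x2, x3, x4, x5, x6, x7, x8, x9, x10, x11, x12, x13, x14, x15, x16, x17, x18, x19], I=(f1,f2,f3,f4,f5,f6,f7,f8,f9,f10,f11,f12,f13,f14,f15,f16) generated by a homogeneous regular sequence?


codim=16, depth=dim(R/I)=19-16=3
Product=16*3=48


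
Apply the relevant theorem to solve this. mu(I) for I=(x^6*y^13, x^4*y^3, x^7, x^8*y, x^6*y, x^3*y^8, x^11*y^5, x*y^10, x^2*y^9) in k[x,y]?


Remove redundant (divisible by others).
x^11*y^5 redundant.
x^8*y redundant.
x^6*y^13 redundant.
Min: x^7, x^6*y, x^4*y^3, x^3*y^8, x^2*y^9, x*y^10
Count=6


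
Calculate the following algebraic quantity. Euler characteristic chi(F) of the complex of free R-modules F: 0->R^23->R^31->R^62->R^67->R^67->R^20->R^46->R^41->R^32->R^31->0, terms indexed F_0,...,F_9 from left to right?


chi = sum (-1)^i * rank:
(-1)^0*23=23
(-1)^1*31=-31
(-1)^2*62=62
(-1)^3*67=-67
(-1)^4*67=67
(-1)^5*20=-20
(-1)^6*46=46
(-1)^7*41=-41
(-1)^8*32=32
(-1)^9*31=-31
chi=40


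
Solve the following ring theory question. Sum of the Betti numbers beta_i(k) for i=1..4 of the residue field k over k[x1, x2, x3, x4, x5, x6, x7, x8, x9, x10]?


Koszul resolution: beta_i(k)=C(n,i), n=10
C(10,1)=10, C(10,2)=45, C(10,3)=120, C(10,4)=210
Sum=385
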